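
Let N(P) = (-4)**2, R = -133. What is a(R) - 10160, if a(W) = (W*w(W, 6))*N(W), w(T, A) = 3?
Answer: -16544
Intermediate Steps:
N(P) = 16
a(W) = 48*W (a(W) = (W*3)*16 = (3*W)*16 = 48*W)
a(R) - 10160 = 48*(-133) - 10160 = -6384 - 10160 = -16544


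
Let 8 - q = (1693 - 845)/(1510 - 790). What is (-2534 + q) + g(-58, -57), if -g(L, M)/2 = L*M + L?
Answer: -406043/45 ≈ -9023.2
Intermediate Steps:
g(L, M) = -2*L - 2*L*M (g(L, M) = -2*(L*M + L) = -2*(L + L*M) = -2*L - 2*L*M)
q = 307/45 (q = 8 - (1693 - 845)/(1510 - 790) = 8 - 848/720 = 8 - 1*53/45 = 8 - 53/45 = 307/45 ≈ 6.8222)
(-2534 + q) + g(-58, -57) = (-2534 + 307/45) - 2*(-58)*(1 - 57) = -113723/45 - 2*(-58)*(-56) = -113723/45 - 6496 = -406043/45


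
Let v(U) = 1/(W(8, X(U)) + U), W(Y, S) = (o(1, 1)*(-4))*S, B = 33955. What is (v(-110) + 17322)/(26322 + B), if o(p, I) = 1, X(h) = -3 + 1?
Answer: 1766843/6148254 ≈ 0.28737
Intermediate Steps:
X(h) = -2
W(Y, S) = -4*S (W(Y, S) = (1*(-4))*S = -4*S)
v(U) = 1/(8 + U) (v(U) = 1/(-4*(-2) + U) = 1/(8 + U))
(v(-110) + 17322)/(26322 + B) = (1/(8 - 110) + 17322)/(26322 + 33955) = (1/(-102) + 17322)/60277 = (-1/102 + 17322)*(1/60277) = (1766843/102)*(1/60277) = 1766843/6148254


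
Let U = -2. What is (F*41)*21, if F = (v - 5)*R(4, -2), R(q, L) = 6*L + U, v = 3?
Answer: 24108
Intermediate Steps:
R(q, L) = -2 + 6*L (R(q, L) = 6*L - 2 = -2 + 6*L)
F = 28 (F = (3 - 5)*(-2 + 6*(-2)) = -2*(-2 - 12) = -2*(-14) = 28)
(F*41)*21 = (28*41)*21 = 1148*21 = 24108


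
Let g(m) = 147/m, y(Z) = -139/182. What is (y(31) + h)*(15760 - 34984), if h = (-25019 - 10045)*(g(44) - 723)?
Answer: -485585931363012/1001 ≈ -4.8510e+11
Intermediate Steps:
y(Z) = -139/182 (y(Z) = -139*1/182 = -139/182)
h = 277575390/11 (h = (-25019 - 10045)*(147/44 - 723) = -35064*(147*(1/44) - 723) = -35064*(147/44 - 723) = -35064*(-31665/44) = 277575390/11 ≈ 2.5234e+7)
(y(31) + h)*(15760 - 34984) = (-139/182 + 277575390/11)*(15760 - 34984) = (50518719451/2002)*(-19224) = -485585931363012/1001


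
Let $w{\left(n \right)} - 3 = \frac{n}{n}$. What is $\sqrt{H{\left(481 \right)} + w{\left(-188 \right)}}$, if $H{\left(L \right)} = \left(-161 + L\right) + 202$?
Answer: $\sqrt{526} \approx 22.935$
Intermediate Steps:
$H{\left(L \right)} = 41 + L$
$w{\left(n \right)} = 4$ ($w{\left(n \right)} = 3 + \frac{n}{n} = 3 + 1 = 4$)
$\sqrt{H{\left(481 \right)} + w{\left(-188 \right)}} = \sqrt{\left(41 + 481\right) + 4} = \sqrt{522 + 4} = \sqrt{526}$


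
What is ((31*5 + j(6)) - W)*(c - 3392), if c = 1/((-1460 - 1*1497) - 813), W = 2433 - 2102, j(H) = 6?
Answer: 217393297/377 ≈ 5.7664e+5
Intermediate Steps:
W = 331
c = -1/3770 (c = 1/((-1460 - 1497) - 813) = 1/(-2957 - 813) = 1/(-3770) = -1/3770 ≈ -0.00026525)
((31*5 + j(6)) - W)*(c - 3392) = ((31*5 + 6) - 1*331)*(-1/3770 - 3392) = ((155 + 6) - 331)*(-12787841/3770) = (161 - 331)*(-12787841/3770) = -170*(-12787841/3770) = 217393297/377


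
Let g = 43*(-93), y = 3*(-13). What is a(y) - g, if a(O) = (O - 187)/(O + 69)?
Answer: 59872/15 ≈ 3991.5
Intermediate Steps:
y = -39
g = -3999
a(O) = (-187 + O)/(69 + O)
a(y) - g = (-187 - 39)/(69 - 39) - 1*(-3999) = -226/30 + 3999 = (1/30)*(-226) + 3999 = -113/15 + 3999 = 59872/15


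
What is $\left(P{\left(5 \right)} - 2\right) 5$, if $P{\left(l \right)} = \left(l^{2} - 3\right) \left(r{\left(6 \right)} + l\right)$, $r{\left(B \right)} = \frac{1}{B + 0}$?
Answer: $\frac{1675}{3} \approx 558.33$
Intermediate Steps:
$r{\left(B \right)} = \frac{1}{B}$
$P{\left(l \right)} = \left(-3 + l^{2}\right) \left(\frac{1}{6} + l\right)$ ($P{\left(l \right)} = \left(l^{2} - 3\right) \left(\frac{1}{6} + l\right) = \left(-3 + l^{2}\right) \left(\frac{1}{6} + l\right)$)
$\left(P{\left(5 \right)} - 2\right) 5 = \left(\left(- \frac{1}{2} + 5^{3} - 15 + \frac{5^{2}}{6}\right) - 2\right) 5 = \left(\left(- \frac{1}{2} + 125 - 15 + \frac{1}{6} \cdot 25\right) - 2\right) 5 = \left(\left(- \frac{1}{2} + 125 - 15 + \frac{25}{6}\right) - 2\right) 5 = \left(\frac{341}{3} - 2\right) 5 = \frac{335}{3} \cdot 5 = \frac{1675}{3}$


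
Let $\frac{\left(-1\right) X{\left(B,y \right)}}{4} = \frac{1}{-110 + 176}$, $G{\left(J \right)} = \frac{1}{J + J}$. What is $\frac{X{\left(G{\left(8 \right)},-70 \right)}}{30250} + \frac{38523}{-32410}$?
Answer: $- \frac{3845564957}{3235328250} \approx -1.1886$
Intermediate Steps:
$G{\left(J \right)} = \frac{1}{2 J}$
$X{\left(B,y \right)} = - \frac{2}{33}$ ($X{\left(B,y \right)} = - \frac{4}{-110 + 176} = - \frac{4}{66} = \left(-4\right) \frac{1}{66} = - \frac{2}{33}$)
$\frac{X{\left(G{\left(8 \right)},-70 \right)}}{30250} + \frac{38523}{-32410} = - \frac{2}{33 \cdot 30250} + \frac{38523}{-32410} = \left(- \frac{2}{33}\right) \frac{1}{30250} + 38523 \left(- \frac{1}{32410}\right) = - \frac{1}{499125} - \frac{38523}{32410} = - \frac{3845564957}{3235328250}$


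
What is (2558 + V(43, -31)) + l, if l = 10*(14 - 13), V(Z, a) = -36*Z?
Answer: 1020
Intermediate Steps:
l = 10 (l = 10*1 = 10)
(2558 + V(43, -31)) + l = (2558 - 36*43) + 10 = (2558 - 1548) + 10 = 1010 + 10 = 1020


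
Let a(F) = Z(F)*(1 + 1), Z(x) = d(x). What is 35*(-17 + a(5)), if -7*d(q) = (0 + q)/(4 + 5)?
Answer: -5405/9 ≈ -600.56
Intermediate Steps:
d(q) = -q/63 (d(q) = -(0 + q)/(7*(4 + 5)) = -q/(7*9) = -q/63)
Z(x) = -x/63
a(F) = -2*F/63 (a(F) = (-F/63)*(1 + 1) = -F/63*2 = -2*F/63)
35*(-17 + a(5)) = 35*(-17 - 2/63*5) = 35*(-17 - 10/63) = 35*(-1081/63) = -5405/9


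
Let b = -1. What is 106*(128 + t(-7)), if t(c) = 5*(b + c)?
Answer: 9328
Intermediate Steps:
t(c) = -5 + 5*c (t(c) = 5*(-1 + c) = -5 + 5*c)
106*(128 + t(-7)) = 106*(128 + (-5 + 5*(-7))) = 106*(128 + (-5 - 35)) = 106*(128 - 40) = 106*88 = 9328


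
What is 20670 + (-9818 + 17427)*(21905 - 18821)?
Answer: 23486826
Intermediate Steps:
20670 + (-9818 + 17427)*(21905 - 18821) = 20670 + 7609*3084 = 20670 + 23466156 = 23486826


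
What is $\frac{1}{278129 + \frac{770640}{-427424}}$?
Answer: $\frac{1406}{391046839} \approx 3.5955 \cdot 10^{-6}$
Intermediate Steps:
$\frac{1}{278129 + \frac{770640}{-427424}} = \frac{1}{278129 + 770640 \left(- \frac{1}{427424}\right)} = \frac{1}{278129 - \frac{2535}{1406}} = \frac{1}{\frac{391046839}{1406}} = \frac{1406}{391046839}$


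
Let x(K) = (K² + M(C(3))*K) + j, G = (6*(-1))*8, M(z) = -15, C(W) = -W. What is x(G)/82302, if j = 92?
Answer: 1558/41151 ≈ 0.037861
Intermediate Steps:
G = -48 (G = -6*8 = -48)
x(K) = 92 + K² - 15*K (x(K) = (K² - 15*K) + 92 = 92 + K² - 15*K)
x(G)/82302 = (92 + (-48)² - 15*(-48))/82302 = (92 + 2304 + 720)*(1/82302) = 3116*(1/82302) = 1558/41151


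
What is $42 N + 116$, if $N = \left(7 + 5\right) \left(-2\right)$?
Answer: $-892$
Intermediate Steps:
$N = -24$ ($N = 12 \left(-2\right) = -24$)
$42 N + 116 = 42 \left(-24\right) + 116 = -1008 + 116 = -892$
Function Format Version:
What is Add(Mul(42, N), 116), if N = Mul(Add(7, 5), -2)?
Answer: -892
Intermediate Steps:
N = -24 (N = Mul(12, -2) = -24)
Add(Mul(42, N), 116) = Add(Mul(42, -24), 116) = Add(-1008, 116) = -892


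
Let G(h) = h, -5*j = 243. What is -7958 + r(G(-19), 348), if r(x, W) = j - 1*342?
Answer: -41743/5 ≈ -8348.6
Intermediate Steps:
j = -243/5 (j = -⅕*243 = -243/5 ≈ -48.600)
r(x, W) = -1953/5 (r(x, W) = -243/5 - 1*342 = -243/5 - 342 = -1953/5)
-7958 + r(G(-19), 348) = -7958 - 1953/5 = -41743/5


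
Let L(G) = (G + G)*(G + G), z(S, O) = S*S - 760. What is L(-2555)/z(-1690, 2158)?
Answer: 1305605/142767 ≈ 9.1450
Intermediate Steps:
z(S, O) = -760 + S² (z(S, O) = S² - 760 = -760 + S²)
L(G) = 4*G² (L(G) = (2*G)*(2*G) = 4*G²)
L(-2555)/z(-1690, 2158) = (4*(-2555)²)/(-760 + (-1690)²) = (4*6528025)/(-760 + 2856100) = 26112100/2855340 = 26112100*(1/2855340) = 1305605/142767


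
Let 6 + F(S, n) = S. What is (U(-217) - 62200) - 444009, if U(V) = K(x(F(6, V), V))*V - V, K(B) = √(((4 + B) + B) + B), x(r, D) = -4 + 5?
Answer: -505992 - 217*√7 ≈ -5.0657e+5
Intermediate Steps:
F(S, n) = -6 + S
x(r, D) = 1
K(B) = √(4 + 3*B) (K(B) = √((4 + 2*B) + B) = √(4 + 3*B))
U(V) = -V + V*√7 (U(V) = √(4 + 3*1)*V - V = √(4 + 3)*V - V = √7*V - V = V*√7 - V = -V + V*√7)
(U(-217) - 62200) - 444009 = (-217*(-1 + √7) - 62200) - 444009 = ((217 - 217*√7) - 62200) - 444009 = (-61983 - 217*√7) - 444009 = -505992 - 217*√7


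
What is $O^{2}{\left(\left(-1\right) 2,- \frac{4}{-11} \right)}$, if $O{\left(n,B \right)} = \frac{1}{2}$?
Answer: $\frac{1}{4} \approx 0.25$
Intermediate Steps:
$O{\left(n,B \right)} = \frac{1}{2}$
$O^{2}{\left(\left(-1\right) 2,- \frac{4}{-11} \right)} = \left(\frac{1}{2}\right)^{2} = \frac{1}{4}$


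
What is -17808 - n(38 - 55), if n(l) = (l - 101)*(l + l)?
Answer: -21820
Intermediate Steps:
n(l) = 2*l*(-101 + l) (n(l) = (-101 + l)*(2*l) = 2*l*(-101 + l))
-17808 - n(38 - 55) = -17808 - 2*(38 - 55)*(-101 + (38 - 55)) = -17808 - 2*(-17)*(-101 - 17) = -17808 - 2*(-17)*(-118) = -17808 - 1*4012 = -17808 - 4012 = -21820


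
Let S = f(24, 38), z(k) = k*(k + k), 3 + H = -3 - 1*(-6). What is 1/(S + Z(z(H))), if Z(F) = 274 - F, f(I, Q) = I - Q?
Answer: 1/260 ≈ 0.0038462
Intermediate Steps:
H = 0 (H = -3 + (-3 - 1*(-6)) = -3 + (-3 + 6) = -3 + 3 = 0)
z(k) = 2*k² (z(k) = k*(2*k) = 2*k²)
S = -14 (S = 24 - 1*38 = 24 - 38 = -14)
1/(S + Z(z(H))) = 1/(-14 + (274 - 2*0²)) = 1/(-14 + (274 - 2*0)) = 1/(-14 + (274 - 1*0)) = 1/(-14 + (274 + 0)) = 1/(-14 + 274) = 1/260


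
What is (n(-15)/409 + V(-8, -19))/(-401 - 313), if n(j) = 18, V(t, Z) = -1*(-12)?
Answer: -821/48671 ≈ -0.016868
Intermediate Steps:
V(t, Z) = 12
(n(-15)/409 + V(-8, -19))/(-401 - 313) = (18/409 + 12)/(-401 - 313) = (18*(1/409) + 12)/(-714) = (18/409 + 12)*(-1/714) = (4926/409)*(-1/714) = -821/48671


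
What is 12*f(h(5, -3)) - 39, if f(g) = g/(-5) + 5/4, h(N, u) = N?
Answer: -36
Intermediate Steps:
f(g) = 5/4 - g/5 (f(g) = g*(-⅕) + 5*(¼) = -g/5 + 5/4 = 5/4 - g/5)
12*f(h(5, -3)) - 39 = 12*(5/4 - ⅕*5) - 39 = 12*(5/4 - 1) - 39 = 12*(¼) - 39 = 3 - 39 = -36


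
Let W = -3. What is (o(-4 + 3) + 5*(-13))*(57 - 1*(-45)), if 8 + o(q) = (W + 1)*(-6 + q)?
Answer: -6018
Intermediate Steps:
o(q) = 4 - 2*q (o(q) = -8 + (-3 + 1)*(-6 + q) = -8 - 2*(-6 + q) = -8 + (12 - 2*q) = 4 - 2*q)
(o(-4 + 3) + 5*(-13))*(57 - 1*(-45)) = ((4 - 2*(-4 + 3)) + 5*(-13))*(57 - 1*(-45)) = ((4 - 2*(-1)) - 65)*(57 + 45) = ((4 + 2) - 65)*102 = (6 - 65)*102 = -59*102 = -6018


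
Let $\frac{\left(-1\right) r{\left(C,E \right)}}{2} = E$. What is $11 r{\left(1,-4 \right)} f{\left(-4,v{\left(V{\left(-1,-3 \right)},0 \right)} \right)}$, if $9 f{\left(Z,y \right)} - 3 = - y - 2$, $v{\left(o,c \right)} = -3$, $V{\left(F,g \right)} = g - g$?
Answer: $\frac{352}{9} \approx 39.111$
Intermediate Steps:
$r{\left(C,E \right)} = - 2 E$
$V{\left(F,g \right)} = 0$
$f{\left(Z,y \right)} = \frac{1}{9} - \frac{y}{9}$ ($f{\left(Z,y \right)} = \frac{1}{3} + \frac{- y - 2}{9} = \frac{1}{3} + \frac{-2 - y}{9} = \frac{1}{3} - \left(\frac{2}{9} + \frac{y}{9}\right) = \frac{1}{9} - \frac{y}{9}$)
$11 r{\left(1,-4 \right)} f{\left(-4,v{\left(V{\left(-1,-3 \right)},0 \right)} \right)} = 11 \left(\left(-2\right) \left(-4\right)\right) \left(\frac{1}{9} - - \frac{1}{3}\right) = 11 \cdot 8 \left(\frac{1}{9} + \frac{1}{3}\right) = 88 \cdot \frac{4}{9} = \frac{352}{9}$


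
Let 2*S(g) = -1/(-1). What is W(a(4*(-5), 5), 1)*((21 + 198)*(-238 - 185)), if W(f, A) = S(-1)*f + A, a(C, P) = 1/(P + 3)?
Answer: -1574829/16 ≈ -98427.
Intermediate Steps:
S(g) = 1/2 (S(g) = (-1/(-1))/2 = (-1*(-1))/2 = (1/2)*1 = 1/2)
a(C, P) = 1/(3 + P)
W(f, A) = A + f/2 (W(f, A) = f/2 + A = A + f/2)
W(a(4*(-5), 5), 1)*((21 + 198)*(-238 - 185)) = (1 + 1/(2*(3 + 5)))*((21 + 198)*(-238 - 185)) = (1 + (1/2)/8)*(219*(-423)) = (1 + (1/2)*(1/8))*(-92637) = (1 + 1/16)*(-92637) = (17/16)*(-92637) = -1574829/16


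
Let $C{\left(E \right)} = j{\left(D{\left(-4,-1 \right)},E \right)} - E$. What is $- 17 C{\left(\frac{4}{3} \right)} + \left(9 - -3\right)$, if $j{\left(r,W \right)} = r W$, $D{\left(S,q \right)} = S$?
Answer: $\frac{376}{3} \approx 125.33$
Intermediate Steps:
$j{\left(r,W \right)} = W r$
$C{\left(E \right)} = - 5 E$ ($C{\left(E \right)} = E \left(-4\right) - E = - 4 E - E = - 5 E$)
$- 17 C{\left(\frac{4}{3} \right)} + \left(9 - -3\right) = - 17 \left(- 5 \cdot \frac{4}{3}\right) + \left(9 - -3\right) = - 17 \left(- 5 \cdot 4 \cdot \frac{1}{3}\right) + \left(9 + 3\right) = - 17 \left(\left(-5\right) \frac{4}{3}\right) + 12 = \left(-17\right) \left(- \frac{20}{3}\right) + 12 = \frac{340}{3} + 12 = \frac{376}{3}$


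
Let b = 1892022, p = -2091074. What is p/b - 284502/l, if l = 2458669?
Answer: -2839771431775/2325927919359 ≈ -1.2209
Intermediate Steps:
p/b - 284502/l = -2091074/1892022 - 284502/2458669 = -2091074*1/1892022 - 284502*1/2458669 = -1045537/946011 - 284502/2458669 = -2839771431775/2325927919359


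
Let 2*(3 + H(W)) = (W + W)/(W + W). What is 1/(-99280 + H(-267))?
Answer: -2/198565 ≈ -1.0072e-5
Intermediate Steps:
H(W) = -5/2 (H(W) = -3 + ((W + W)/(W + W))/2 = -3 + ((2*W)/((2*W)))/2 = -3 + ((2*W)*(1/(2*W)))/2 = -3 + (1/2)*1 = -3 + 1/2 = -5/2)
1/(-99280 + H(-267)) = 1/(-99280 - 5/2) = 1/(-198565/2) = -2/198565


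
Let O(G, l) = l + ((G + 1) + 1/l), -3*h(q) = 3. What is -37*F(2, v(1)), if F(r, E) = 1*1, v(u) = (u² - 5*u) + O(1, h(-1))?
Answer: -37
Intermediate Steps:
h(q) = -1 (h(q) = -⅓*3 = -1)
O(G, l) = 1 + G + l + 1/l (O(G, l) = l + ((1 + G) + 1/l) = l + (1 + G + 1/l) = 1 + G + l + 1/l)
v(u) = u² - 5*u (v(u) = (u² - 5*u) + (1 + 1 - 1 + 1/(-1)) = (u² - 5*u) + (1 + 1 - 1 - 1) = (u² - 5*u) + 0 = u² - 5*u)
F(r, E) = 1
-37*F(2, v(1)) = -37*1 = -37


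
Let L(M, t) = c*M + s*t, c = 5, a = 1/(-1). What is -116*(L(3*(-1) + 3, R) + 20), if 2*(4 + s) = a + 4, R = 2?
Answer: -1740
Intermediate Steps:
a = -1
s = -5/2 (s = -4 + (-1 + 4)/2 = -4 + (½)*3 = -4 + 3/2 = -5/2 ≈ -2.5000)
L(M, t) = 5*M - 5*t/2
-116*(L(3*(-1) + 3, R) + 20) = -116*((5*(3*(-1) + 3) - 5/2*2) + 20) = -116*((5*(-3 + 3) - 5) + 20) = -116*((5*0 - 5) + 20) = -116*((0 - 5) + 20) = -116*(-5 + 20) = -116*15 = -1740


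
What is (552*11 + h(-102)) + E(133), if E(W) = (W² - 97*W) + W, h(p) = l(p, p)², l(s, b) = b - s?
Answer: 10993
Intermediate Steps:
h(p) = 0 (h(p) = (p - p)² = 0² = 0)
E(W) = W² - 96*W
(552*11 + h(-102)) + E(133) = (552*11 + 0) + 133*(-96 + 133) = (6072 + 0) + 133*37 = 6072 + 4921 = 10993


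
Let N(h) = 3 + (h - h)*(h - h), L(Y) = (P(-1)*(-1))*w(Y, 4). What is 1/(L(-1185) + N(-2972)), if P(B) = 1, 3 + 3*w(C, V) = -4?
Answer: 3/16 ≈ 0.18750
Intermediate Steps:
w(C, V) = -7/3 (w(C, V) = -1 + (⅓)*(-4) = -1 - 4/3 = -7/3)
L(Y) = 7/3 (L(Y) = (1*(-1))*(-7/3) = -1*(-7/3) = 7/3)
N(h) = 3 (N(h) = 3 + 0*0 = 3 + 0 = 3)
1/(L(-1185) + N(-2972)) = 1/(7/3 + 3) = 1/(16/3) = 3/16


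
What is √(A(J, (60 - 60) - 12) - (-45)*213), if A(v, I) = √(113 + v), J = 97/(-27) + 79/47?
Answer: √(190559385 + 47*√19876911)/141 ≈ 97.957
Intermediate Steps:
J = -2426/1269 (J = 97*(-1/27) + 79*(1/47) = -97/27 + 79/47 = -2426/1269 ≈ -1.9117)
√(A(J, (60 - 60) - 12) - (-45)*213) = √(√(113 - 2426/1269) - (-45)*213) = √(√(140971/1269) - 1*(-9585)) = √(√19876911/423 + 9585) = √(9585 + √19876911/423)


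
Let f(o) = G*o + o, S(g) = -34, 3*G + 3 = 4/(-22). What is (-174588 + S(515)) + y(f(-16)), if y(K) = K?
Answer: -5762494/33 ≈ -1.7462e+5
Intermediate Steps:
G = -35/33 (G = -1 + (4/(-22))/3 = -1 + (4*(-1/22))/3 = -1 + (⅓)*(-2/11) = -1 - 2/33 = -35/33 ≈ -1.0606)
f(o) = -2*o/33 (f(o) = -35*o/33 + o = -2*o/33)
(-174588 + S(515)) + y(f(-16)) = (-174588 - 34) - 2/33*(-16) = -174622 + 32/33 = -5762494/33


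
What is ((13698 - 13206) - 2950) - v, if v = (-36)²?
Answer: -3754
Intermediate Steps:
v = 1296
((13698 - 13206) - 2950) - v = ((13698 - 13206) - 2950) - 1*1296 = (492 - 2950) - 1296 = -2458 - 1296 = -3754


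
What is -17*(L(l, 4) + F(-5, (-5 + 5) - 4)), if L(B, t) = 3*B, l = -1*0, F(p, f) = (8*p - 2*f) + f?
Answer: 612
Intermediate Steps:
F(p, f) = -f + 8*p (F(p, f) = (-2*f + 8*p) + f = -f + 8*p)
l = 0
-17*(L(l, 4) + F(-5, (-5 + 5) - 4)) = -17*(3*0 + (-((-5 + 5) - 4) + 8*(-5))) = -17*(0 + (-(0 - 4) - 40)) = -17*(0 + (-1*(-4) - 40)) = -17*(0 + (4 - 40)) = -17*(0 - 36) = -17*(-36) = 612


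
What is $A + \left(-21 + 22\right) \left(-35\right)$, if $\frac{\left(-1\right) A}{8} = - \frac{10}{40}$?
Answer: $-33$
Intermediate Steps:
$A = 2$ ($A = - 8 \left(- \frac{10}{40}\right) = - 8 \left(\left(-10\right) \frac{1}{40}\right) = \left(-8\right) \left(- \frac{1}{4}\right) = 2$)
$A + \left(-21 + 22\right) \left(-35\right) = 2 + \left(-21 + 22\right) \left(-35\right) = 2 + 1 \left(-35\right) = 2 - 35 = -33$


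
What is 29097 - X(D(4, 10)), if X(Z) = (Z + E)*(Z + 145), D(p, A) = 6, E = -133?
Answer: 48274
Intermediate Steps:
X(Z) = (-133 + Z)*(145 + Z) (X(Z) = (Z - 133)*(Z + 145) = (-133 + Z)*(145 + Z))
29097 - X(D(4, 10)) = 29097 - (-19285 + 6² + 12*6) = 29097 - (-19285 + 36 + 72) = 29097 - 1*(-19177) = 29097 + 19177 = 48274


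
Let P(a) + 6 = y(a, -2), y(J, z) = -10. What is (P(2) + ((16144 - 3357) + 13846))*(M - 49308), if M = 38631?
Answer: -284189709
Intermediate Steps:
P(a) = -16 (P(a) = -6 - 10 = -16)
(P(2) + ((16144 - 3357) + 13846))*(M - 49308) = (-16 + ((16144 - 3357) + 13846))*(38631 - 49308) = (-16 + (12787 + 13846))*(-10677) = (-16 + 26633)*(-10677) = 26617*(-10677) = -284189709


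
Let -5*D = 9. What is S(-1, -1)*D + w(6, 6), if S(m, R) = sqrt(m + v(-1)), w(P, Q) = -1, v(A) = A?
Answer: -1 - 9*I*sqrt(2)/5 ≈ -1.0 - 2.5456*I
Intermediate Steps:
D = -9/5 (D = -1/5*9 = -9/5 ≈ -1.8000)
S(m, R) = sqrt(-1 + m) (S(m, R) = sqrt(m - 1) = sqrt(-1 + m))
S(-1, -1)*D + w(6, 6) = sqrt(-1 - 1)*(-9/5) - 1 = sqrt(-2)*(-9/5) - 1 = (I*sqrt(2))*(-9/5) - 1 = -9*I*sqrt(2)/5 - 1 = -1 - 9*I*sqrt(2)/5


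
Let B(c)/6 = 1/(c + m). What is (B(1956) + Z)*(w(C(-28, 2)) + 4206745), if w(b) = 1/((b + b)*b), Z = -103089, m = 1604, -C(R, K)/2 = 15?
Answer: -154386209664921713/356000 ≈ -4.3367e+11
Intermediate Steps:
C(R, K) = -30 (C(R, K) = -2*15 = -30)
w(b) = 1/(2*b**2) (w(b) = 1/(((2*b))*b) = (1/(2*b))/b = 1/(2*b**2))
B(c) = 6/(1604 + c) (B(c) = 6/(c + 1604) = 6/(1604 + c))
(B(1956) + Z)*(w(C(-28, 2)) + 4206745) = (6/(1604 + 1956) - 103089)*((1/2)/(-30)**2 + 4206745) = (6/3560 - 103089)*((1/2)*(1/900) + 4206745) = (6*(1/3560) - 103089)*(1/1800 + 4206745) = (3/1780 - 103089)*(7572141001/1800) = -183498417/1780*7572141001/1800 = -154386209664921713/356000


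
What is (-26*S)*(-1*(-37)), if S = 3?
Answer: -2886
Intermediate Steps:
(-26*S)*(-1*(-37)) = (-26*3)*(-1*(-37)) = -78*37 = -2886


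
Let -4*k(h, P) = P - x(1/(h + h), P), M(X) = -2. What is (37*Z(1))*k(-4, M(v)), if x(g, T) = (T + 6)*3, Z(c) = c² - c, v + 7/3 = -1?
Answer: 0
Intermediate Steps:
v = -10/3 (v = -7/3 - 1 = -10/3 ≈ -3.3333)
x(g, T) = 18 + 3*T (x(g, T) = (6 + T)*3 = 18 + 3*T)
k(h, P) = 9/2 + P/2 (k(h, P) = -(P - (18 + 3*P))/4 = -(P + (-18 - 3*P))/4 = -(-18 - 2*P)/4 = 9/2 + P/2)
(37*Z(1))*k(-4, M(v)) = (37*(1*(-1 + 1)))*(9/2 + (½)*(-2)) = (37*(1*0))*(9/2 - 1) = (37*0)*(7/2) = 0*(7/2) = 0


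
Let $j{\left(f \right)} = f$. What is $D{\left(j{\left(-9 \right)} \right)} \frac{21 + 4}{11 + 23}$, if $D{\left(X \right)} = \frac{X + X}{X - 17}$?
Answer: $\frac{225}{442} \approx 0.50905$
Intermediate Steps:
$D{\left(X \right)} = \frac{2 X}{-17 + X}$
$D{\left(j{\left(-9 \right)} \right)} \frac{21 + 4}{11 + 23} = 2 \left(-9\right) \frac{1}{-17 - 9} \frac{21 + 4}{11 + 23} = 2 \left(-9\right) \frac{1}{-26} \cdot \frac{25}{34} = 2 \left(-9\right) \left(- \frac{1}{26}\right) 25 \cdot \frac{1}{34} = \frac{9}{13} \cdot \frac{25}{34} = \frac{225}{442}$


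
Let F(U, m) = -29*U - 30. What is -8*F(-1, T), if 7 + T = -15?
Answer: 8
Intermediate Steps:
T = -22 (T = -7 - 15 = -22)
F(U, m) = -30 - 29*U
-8*F(-1, T) = -8*(-30 - 29*(-1)) = -8*(-30 + 29) = -8*(-1) = 8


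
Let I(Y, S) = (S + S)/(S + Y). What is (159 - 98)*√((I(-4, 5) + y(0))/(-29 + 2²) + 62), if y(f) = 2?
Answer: 61*√1538/5 ≈ 478.45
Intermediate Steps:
I(Y, S) = 2*S/(S + Y) (I(Y, S) = (2*S)/(S + Y) = 2*S/(S + Y))
(159 - 98)*√((I(-4, 5) + y(0))/(-29 + 2²) + 62) = (159 - 98)*√((2*5/(5 - 4) + 2)/(-29 + 2²) + 62) = 61*√((2*5/1 + 2)/(-29 + 4) + 62) = 61*√((2*5*1 + 2)/(-25) + 62) = 61*√((10 + 2)*(-1/25) + 62) = 61*√(12*(-1/25) + 62) = 61*√(-12/25 + 62) = 61*√(1538/25) = 61*(√1538/5) = 61*√1538/5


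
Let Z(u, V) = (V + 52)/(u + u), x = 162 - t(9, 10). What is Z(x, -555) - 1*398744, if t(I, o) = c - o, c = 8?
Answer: -130788535/328 ≈ -3.9875e+5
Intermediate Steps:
t(I, o) = 8 - o
x = 164 (x = 162 - (8 - 1*10) = 162 - (8 - 10) = 162 - 1*(-2) = 162 + 2 = 164)
Z(u, V) = (52 + V)/(2*u) (Z(u, V) = (52 + V)/((2*u)) = (52 + V)*(1/(2*u)) = (52 + V)/(2*u))
Z(x, -555) - 1*398744 = (1/2)*(52 - 555)/164 - 1*398744 = (1/2)*(1/164)*(-503) - 398744 = -503/328 - 398744 = -130788535/328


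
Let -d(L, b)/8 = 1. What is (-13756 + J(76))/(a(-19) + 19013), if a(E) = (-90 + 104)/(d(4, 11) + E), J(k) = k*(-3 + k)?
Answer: -221616/513337 ≈ -0.43172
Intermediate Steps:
d(L, b) = -8 (d(L, b) = -8*1 = -8)
a(E) = 14/(-8 + E) (a(E) = (-90 + 104)/(-8 + E) = 14/(-8 + E))
(-13756 + J(76))/(a(-19) + 19013) = (-13756 + 76*(-3 + 76))/(14/(-8 - 19) + 19013) = (-13756 + 76*73)/(14/(-27) + 19013) = (-13756 + 5548)/(14*(-1/27) + 19013) = -8208/(-14/27 + 19013) = -8208/513337/27 = -8208*27/513337 = -221616/513337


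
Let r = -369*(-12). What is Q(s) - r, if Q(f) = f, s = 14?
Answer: -4414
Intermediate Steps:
r = 4428
Q(s) - r = 14 - 1*4428 = 14 - 4428 = -4414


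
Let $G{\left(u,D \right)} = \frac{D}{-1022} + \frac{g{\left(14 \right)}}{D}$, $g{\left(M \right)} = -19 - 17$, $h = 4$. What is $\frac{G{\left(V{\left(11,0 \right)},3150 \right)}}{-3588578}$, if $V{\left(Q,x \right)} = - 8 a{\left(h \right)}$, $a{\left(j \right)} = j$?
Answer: $\frac{39521}{45844083950} \approx 8.6207 \cdot 10^{-7}$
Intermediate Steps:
$g{\left(M \right)} = -36$ ($g{\left(M \right)} = -19 - 17 = -36$)
$V{\left(Q,x \right)} = -32$ ($V{\left(Q,x \right)} = \left(-8\right) 4 = -32$)
$G{\left(u,D \right)} = - \frac{36}{D} - \frac{D}{1022}$ ($G{\left(u,D \right)} = \frac{D}{-1022} - \frac{36}{D} = D \left(- \frac{1}{1022}\right) - \frac{36}{D} = - \frac{D}{1022} - \frac{36}{D} = - \frac{36}{D} - \frac{D}{1022}$)
$\frac{G{\left(V{\left(11,0 \right)},3150 \right)}}{-3588578} = \frac{- \frac{36}{3150} - \frac{225}{73}}{-3588578} = \left(\left(-36\right) \frac{1}{3150} - \frac{225}{73}\right) \left(- \frac{1}{3588578}\right) = \left(- \frac{2}{175} - \frac{225}{73}\right) \left(- \frac{1}{3588578}\right) = \left(- \frac{39521}{12775}\right) \left(- \frac{1}{3588578}\right) = \frac{39521}{45844083950}$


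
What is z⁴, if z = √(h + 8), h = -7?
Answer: 1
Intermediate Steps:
z = 1 (z = √(-7 + 8) = √1 = 1)
z⁴ = 1⁴ = 1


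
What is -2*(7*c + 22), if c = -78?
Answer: 1048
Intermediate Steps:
-2*(7*c + 22) = -2*(7*(-78) + 22) = -2*(-546 + 22) = -2*(-524) = 1048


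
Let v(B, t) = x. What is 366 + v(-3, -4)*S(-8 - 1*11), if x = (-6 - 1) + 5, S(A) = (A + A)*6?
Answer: 822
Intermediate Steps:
S(A) = 12*A (S(A) = (2*A)*6 = 12*A)
x = -2 (x = -7 + 5 = -2)
v(B, t) = -2
366 + v(-3, -4)*S(-8 - 1*11) = 366 - 24*(-8 - 1*11) = 366 - 24*(-8 - 11) = 366 - 24*(-19) = 366 - 2*(-228) = 366 + 456 = 822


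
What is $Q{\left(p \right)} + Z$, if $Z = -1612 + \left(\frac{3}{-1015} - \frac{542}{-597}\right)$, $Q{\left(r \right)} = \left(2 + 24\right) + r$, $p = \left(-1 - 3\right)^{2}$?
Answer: $- \frac{950801011}{605955} \approx -1569.1$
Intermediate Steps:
$p = 16$ ($p = \left(-4\right)^{2} = 16$)
$Q{\left(r \right)} = 26 + r$
$Z = - \frac{976251121}{605955}$ ($Z = -1612 + \left(3 \left(- \frac{1}{1015}\right) - - \frac{542}{597}\right) = -1612 + \left(- \frac{3}{1015} + \frac{542}{597}\right) = -1612 + \frac{548339}{605955} = - \frac{976251121}{605955} \approx -1611.1$)
$Q{\left(p \right)} + Z = \left(26 + 16\right) - \frac{976251121}{605955} = 42 - \frac{976251121}{605955} = - \frac{950801011}{605955}$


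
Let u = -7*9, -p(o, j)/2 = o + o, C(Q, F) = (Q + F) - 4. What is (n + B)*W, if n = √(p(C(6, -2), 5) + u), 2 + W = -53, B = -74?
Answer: 4070 - 165*I*√7 ≈ 4070.0 - 436.55*I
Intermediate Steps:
C(Q, F) = -4 + F + Q (C(Q, F) = (F + Q) - 4 = -4 + F + Q)
W = -55 (W = -2 - 53 = -55)
p(o, j) = -4*o (p(o, j) = -2*(o + o) = -4*o)
u = -63
n = 3*I*√7 (n = √(-4*(-4 - 2 + 6) - 63) = √(-4*0 - 63) = √(0 - 63) = √(-63) = 3*I*√7 ≈ 7.9373*I)
(n + B)*W = (3*I*√7 - 74)*(-55) = (-74 + 3*I*√7)*(-55) = 4070 - 165*I*√7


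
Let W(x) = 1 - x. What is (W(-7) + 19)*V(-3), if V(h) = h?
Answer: -81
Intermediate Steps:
(W(-7) + 19)*V(-3) = ((1 - 1*(-7)) + 19)*(-3) = ((1 + 7) + 19)*(-3) = (8 + 19)*(-3) = 27*(-3) = -81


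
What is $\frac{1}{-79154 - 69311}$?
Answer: $- \frac{1}{148465} \approx -6.7356 \cdot 10^{-6}$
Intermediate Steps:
$\frac{1}{-79154 - 69311} = \frac{1}{-148465} = - \frac{1}{148465}$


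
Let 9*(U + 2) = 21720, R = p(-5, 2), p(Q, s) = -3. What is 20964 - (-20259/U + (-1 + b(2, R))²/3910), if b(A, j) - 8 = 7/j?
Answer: 2669413332103/127282230 ≈ 20972.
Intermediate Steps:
R = -3
U = 7234/3 (U = -2 + (⅑)*21720 = -2 + 7240/3 = 7234/3 ≈ 2411.3)
b(A, j) = 8 + 7/j
20964 - (-20259/U + (-1 + b(2, R))²/3910) = 20964 - (-20259/7234/3 + (-1 + (8 + 7/(-3)))²/3910) = 20964 - (-20259*3/7234 + (-1 + (8 + 7*(-⅓)))²*(1/3910)) = 20964 - (-60777/7234 + (-1 + (8 - 7/3))²*(1/3910)) = 20964 - (-60777/7234 + (-1 + 17/3)²*(1/3910)) = 20964 - (-60777/7234 + (14/3)²*(1/3910)) = 20964 - (-60777/7234 + (196/9)*(1/3910)) = 20964 - (-60777/7234 + 98/17595) = 20964 - 1*(-1068662383/127282230) = 20964 + 1068662383/127282230 = 2669413332103/127282230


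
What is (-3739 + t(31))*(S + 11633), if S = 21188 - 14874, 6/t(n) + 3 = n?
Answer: -939399821/14 ≈ -6.7100e+7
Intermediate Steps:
t(n) = 6/(-3 + n)
S = 6314
(-3739 + t(31))*(S + 11633) = (-3739 + 6/(-3 + 31))*(6314 + 11633) = (-3739 + 6/28)*17947 = (-3739 + 6*(1/28))*17947 = (-3739 + 3/14)*17947 = -52343/14*17947 = -939399821/14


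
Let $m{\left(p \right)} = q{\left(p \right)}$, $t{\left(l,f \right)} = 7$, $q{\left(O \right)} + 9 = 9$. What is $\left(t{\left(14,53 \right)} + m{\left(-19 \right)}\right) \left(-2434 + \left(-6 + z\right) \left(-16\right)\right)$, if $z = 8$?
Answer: $-17262$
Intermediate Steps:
$q{\left(O \right)} = 0$ ($q{\left(O \right)} = -9 + 9 = 0$)
$m{\left(p \right)} = 0$
$\left(t{\left(14,53 \right)} + m{\left(-19 \right)}\right) \left(-2434 + \left(-6 + z\right) \left(-16\right)\right) = \left(7 + 0\right) \left(-2434 + \left(-6 + 8\right) \left(-16\right)\right) = 7 \left(-2434 + 2 \left(-16\right)\right) = 7 \left(-2434 - 32\right) = 7 \left(-2466\right) = -17262$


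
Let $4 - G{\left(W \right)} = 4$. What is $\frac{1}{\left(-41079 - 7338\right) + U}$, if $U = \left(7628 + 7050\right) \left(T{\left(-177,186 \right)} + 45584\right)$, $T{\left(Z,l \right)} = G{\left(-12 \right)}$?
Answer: $\frac{1}{669033535} \approx 1.4947 \cdot 10^{-9}$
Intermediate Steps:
$G{\left(W \right)} = 0$ ($G{\left(W \right)} = 4 - 4 = 0$)
$T{\left(Z,l \right)} = 0$
$U = 669081952$ ($U = \left(7628 + 7050\right) \left(0 + 45584\right) = 14678 \cdot 45584 = 669081952$)
$\frac{1}{\left(-41079 - 7338\right) + U} = \frac{1}{\left(-41079 - 7338\right) + 669081952} = \frac{1}{-48417 + 669081952} = \frac{1}{669033535}$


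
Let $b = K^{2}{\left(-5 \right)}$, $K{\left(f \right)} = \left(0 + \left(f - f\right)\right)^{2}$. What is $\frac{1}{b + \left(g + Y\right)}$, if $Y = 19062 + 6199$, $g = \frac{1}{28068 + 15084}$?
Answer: $\frac{43152}{1090062673} \approx 3.9587 \cdot 10^{-5}$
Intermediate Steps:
$g = \frac{1}{43152} \approx 2.3174 \cdot 10^{-5}$
$K{\left(f \right)} = 0$ ($K{\left(f \right)} = \left(0 + 0\right)^{2} = 0^{2} = 0$)
$Y = 25261$
$b = 0$ ($b = 0^{2} = 0$)
$\frac{1}{b + \left(g + Y\right)} = \frac{1}{0 + \left(\frac{1}{43152} + 25261\right)} = \frac{1}{0 + \frac{1090062673}{43152}} = \frac{1}{\frac{1090062673}{43152}} = \frac{43152}{1090062673}$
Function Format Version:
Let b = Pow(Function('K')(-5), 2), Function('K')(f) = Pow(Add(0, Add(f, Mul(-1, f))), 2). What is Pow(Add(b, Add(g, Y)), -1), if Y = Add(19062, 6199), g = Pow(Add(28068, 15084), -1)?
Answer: Rational(43152, 1090062673) ≈ 3.9587e-5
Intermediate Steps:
g = Rational(1, 43152) (g = Pow(43152, -1) = Rational(1, 43152) ≈ 2.3174e-5)
Function('K')(f) = 0 (Function('K')(f) = Pow(Add(0, 0), 2) = Pow(0, 2) = 0)
Y = 25261
b = 0 (b = Pow(0, 2) = 0)
Pow(Add(b, Add(g, Y)), -1) = Pow(Add(0, Add(Rational(1, 43152), 25261)), -1) = Pow(Add(0, Rational(1090062673, 43152)), -1) = Pow(Rational(1090062673, 43152), -1) = Rational(43152, 1090062673)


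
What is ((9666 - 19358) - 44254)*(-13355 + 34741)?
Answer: -1153689156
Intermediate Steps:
((9666 - 19358) - 44254)*(-13355 + 34741) = (-9692 - 44254)*21386 = -53946*21386 = -1153689156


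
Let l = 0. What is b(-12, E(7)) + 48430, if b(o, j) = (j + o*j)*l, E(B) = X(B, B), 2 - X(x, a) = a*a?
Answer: 48430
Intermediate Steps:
X(x, a) = 2 - a**2 (X(x, a) = 2 - a*a = 2 - a**2)
E(B) = 2 - B**2
b(o, j) = 0 (b(o, j) = (j + o*j)*0 = (j + j*o)*0 = 0)
b(-12, E(7)) + 48430 = 0 + 48430 = 48430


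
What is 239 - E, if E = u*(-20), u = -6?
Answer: 119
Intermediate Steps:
E = 120 (E = -6*(-20) = 120)
239 - E = 239 - 1*120 = 239 - 120 = 119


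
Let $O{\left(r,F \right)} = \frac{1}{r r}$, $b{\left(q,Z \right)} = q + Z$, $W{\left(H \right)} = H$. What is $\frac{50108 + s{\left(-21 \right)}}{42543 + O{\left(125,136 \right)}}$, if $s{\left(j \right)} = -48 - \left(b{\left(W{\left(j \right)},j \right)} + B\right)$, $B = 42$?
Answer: $\frac{195546875}{166183594} \approx 1.1767$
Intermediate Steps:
$b{\left(q,Z \right)} = Z + q$
$O{\left(r,F \right)} = \frac{1}{r^{2}}$
$s{\left(j \right)} = -90 - 2 j$ ($s{\left(j \right)} = -48 - \left(\left(j + j\right) + 42\right) = -48 - \left(2 j + 42\right) = -48 - \left(42 + 2 j\right) = -90 - 2 j$)
$\frac{50108 + s{\left(-21 \right)}}{42543 + O{\left(125,136 \right)}} = \frac{50108 - 48}{42543 + \frac{1}{15625}} = \frac{50108 + \left(-90 + 42\right)}{42543 + \frac{1}{15625}} = \frac{50108 - 48}{\frac{664734376}{15625}} = 50060 \cdot \frac{15625}{664734376} = \frac{195546875}{166183594}$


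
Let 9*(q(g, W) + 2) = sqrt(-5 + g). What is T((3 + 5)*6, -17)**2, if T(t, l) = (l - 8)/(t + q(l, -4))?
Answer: 50625/(414 + I*sqrt(22))**2 ≈ 0.29525 - 0.006691*I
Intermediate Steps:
q(g, W) = -2 + sqrt(-5 + g)/9
T(t, l) = (-8 + l)/(-2 + t + sqrt(-5 + l)/9) (T(t, l) = (l - 8)/(t + (-2 + sqrt(-5 + l)/9)) = (-8 + l)/(-2 + t + sqrt(-5 + l)/9))
T((3 + 5)*6, -17)**2 = (9*(-8 - 17)/(-18 + sqrt(-5 - 17) + 9*((3 + 5)*6)))**2 = (9*(-25)/(-18 + sqrt(-22) + 9*(8*6)))**2 = (9*(-25)/(-18 + I*sqrt(22) + 9*48))**2 = (9*(-25)/(-18 + I*sqrt(22) + 432))**2 = (9*(-25)/(414 + I*sqrt(22)))**2 = (-225/(414 + I*sqrt(22)))**2 = 50625/(414 + I*sqrt(22))**2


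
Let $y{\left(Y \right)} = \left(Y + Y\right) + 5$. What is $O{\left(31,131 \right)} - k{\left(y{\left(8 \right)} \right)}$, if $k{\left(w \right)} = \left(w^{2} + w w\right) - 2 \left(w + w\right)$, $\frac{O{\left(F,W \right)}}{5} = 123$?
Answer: $-183$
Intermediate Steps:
$y{\left(Y \right)} = 5 + 2 Y$ ($y{\left(Y \right)} = 2 Y + 5 = 5 + 2 Y$)
$O{\left(F,W \right)} = 615$ ($O{\left(F,W \right)} = 5 \cdot 123 = 615$)
$k{\left(w \right)} = - 4 w + 2 w^{2}$ ($k{\left(w \right)} = \left(w^{2} + w^{2}\right) - 2 \cdot 2 w = 2 w^{2} - 4 w = - 4 w + 2 w^{2}$)
$O{\left(31,131 \right)} - k{\left(y{\left(8 \right)} \right)} = 615 - 2 \left(5 + 2 \cdot 8\right) \left(-2 + \left(5 + 2 \cdot 8\right)\right) = 615 - 2 \left(5 + 16\right) \left(-2 + \left(5 + 16\right)\right) = 615 - 2 \cdot 21 \left(-2 + 21\right) = 615 - 2 \cdot 21 \cdot 19 = 615 - 798 = -183$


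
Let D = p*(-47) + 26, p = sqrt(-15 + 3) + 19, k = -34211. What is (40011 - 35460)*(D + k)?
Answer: -159639978 - 427794*I*sqrt(3) ≈ -1.5964e+8 - 7.4096e+5*I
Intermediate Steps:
p = 19 + 2*I*sqrt(3) (p = sqrt(-12) + 19 = 2*I*sqrt(3) + 19 = 19 + 2*I*sqrt(3) ≈ 19.0 + 3.4641*I)
D = -867 - 94*I*sqrt(3) (D = (19 + 2*I*sqrt(3))*(-47) + 26 = (-893 - 94*I*sqrt(3)) + 26 = -867 - 94*I*sqrt(3) ≈ -867.0 - 162.81*I)
(40011 - 35460)*(D + k) = (40011 - 35460)*((-867 - 94*I*sqrt(3)) - 34211) = 4551*(-35078 - 94*I*sqrt(3)) = -159639978 - 427794*I*sqrt(3)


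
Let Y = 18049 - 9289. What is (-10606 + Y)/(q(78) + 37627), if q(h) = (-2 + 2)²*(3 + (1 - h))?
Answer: -1846/37627 ≈ -0.049061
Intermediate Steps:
Y = 8760
q(h) = 0 (q(h) = 0²*(4 - h) = 0*(4 - h) = 0)
(-10606 + Y)/(q(78) + 37627) = (-10606 + 8760)/(0 + 37627) = -1846/37627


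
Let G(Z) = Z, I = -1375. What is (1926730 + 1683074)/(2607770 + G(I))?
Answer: 328164/236945 ≈ 1.3850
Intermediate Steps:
(1926730 + 1683074)/(2607770 + G(I)) = (1926730 + 1683074)/(2607770 - 1375) = 3609804/2606395 = 3609804*(1/2606395) = 328164/236945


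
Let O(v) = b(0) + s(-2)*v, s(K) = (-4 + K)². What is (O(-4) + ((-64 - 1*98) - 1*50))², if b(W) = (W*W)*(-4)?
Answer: 126736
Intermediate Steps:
b(W) = -4*W² (b(W) = W²*(-4) = -4*W²)
O(v) = 36*v (O(v) = -4*0² + (-4 - 2)²*v = -4*0 + (-6)²*v = 0 + 36*v = 36*v)
(O(-4) + ((-64 - 1*98) - 1*50))² = (36*(-4) + ((-64 - 1*98) - 1*50))² = (-144 + ((-64 - 98) - 50))² = (-144 + (-162 - 50))² = (-144 - 212)² = (-356)² = 126736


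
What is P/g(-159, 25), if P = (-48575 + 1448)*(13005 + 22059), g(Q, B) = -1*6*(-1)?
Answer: -275410188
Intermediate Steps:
g(Q, B) = 6 (g(Q, B) = -6*(-1) = 6)
P = -1652461128 (P = -47127*35064 = -1652461128)
P/g(-159, 25) = -1652461128/6 = -1652461128*⅙ = -275410188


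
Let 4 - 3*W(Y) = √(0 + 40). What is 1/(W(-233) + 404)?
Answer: 152/61609 + √10/246436 ≈ 0.0024800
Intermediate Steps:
W(Y) = 4/3 - 2*√10/3 (W(Y) = 4/3 - √(0 + 40)/3 = 4/3 - 2*√10/3)
1/(W(-233) + 404) = 1/((4/3 - 2*√10/3) + 404) = 1/(1216/3 - 2*√10/3)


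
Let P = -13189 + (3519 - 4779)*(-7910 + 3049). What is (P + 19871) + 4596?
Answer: 6136138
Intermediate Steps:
P = 6111671 (P = -13189 - 1260*(-4861) = -13189 + 6124860 = 6111671)
(P + 19871) + 4596 = (6111671 + 19871) + 4596 = 6131542 + 4596 = 6136138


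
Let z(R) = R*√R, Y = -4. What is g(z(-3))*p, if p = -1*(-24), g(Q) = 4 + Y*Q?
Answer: 96 + 288*I*√3 ≈ 96.0 + 498.83*I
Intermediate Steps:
z(R) = R^(3/2)
g(Q) = 4 - 4*Q
p = 24
g(z(-3))*p = (4 - (-12)*I*√3)*24 = (4 + 12*I*√3)*24 = 96 + 288*I*√3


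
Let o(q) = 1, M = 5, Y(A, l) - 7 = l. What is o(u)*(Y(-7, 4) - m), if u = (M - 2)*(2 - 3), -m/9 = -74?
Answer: -655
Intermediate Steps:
m = 666 (m = -9*(-74) = 666)
Y(A, l) = 7 + l
u = -3 (u = (5 - 2)*(2 - 3) = 3*(-1) = -3)
o(u)*(Y(-7, 4) - m) = 1*((7 + 4) - 1*666) = 1*(11 - 666) = 1*(-655) = -655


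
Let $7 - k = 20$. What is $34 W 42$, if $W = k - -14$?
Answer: $1428$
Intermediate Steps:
$k = -13$ ($k = 7 - 20 = -13$)
$W = 1$ ($W = -13 - -14 = -13 + 14 = 1$)
$34 W 42 = 34 \cdot 1 \cdot 42 = 34 \cdot 42 = 1428$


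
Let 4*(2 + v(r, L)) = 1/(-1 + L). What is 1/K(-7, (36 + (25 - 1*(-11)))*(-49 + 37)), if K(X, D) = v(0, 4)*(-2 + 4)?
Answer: -6/23 ≈ -0.26087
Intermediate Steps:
v(r, L) = -2 + 1/(4*(-1 + L))
K(X, D) = -23/6 (K(X, D) = ((9 - 8*4)/(4*(-1 + 4)))*(-2 + 4) = ((1/4)*(9 - 32)/3)*2 = ((1/4)*(1/3)*(-23))*2 = -23/12*2 = -23/6)
1/K(-7, (36 + (25 - 1*(-11)))*(-49 + 37)) = 1/(-23/6) = -6/23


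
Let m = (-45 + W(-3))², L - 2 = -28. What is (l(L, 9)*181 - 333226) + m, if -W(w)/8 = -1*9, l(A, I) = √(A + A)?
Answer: -332497 + 362*I*√13 ≈ -3.325e+5 + 1305.2*I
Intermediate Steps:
L = -26 (L = 2 - 28 = -26)
l(A, I) = √2*√A (l(A, I) = √(2*A) = √2*√A)
W(w) = 72 (W(w) = -(-8)*9 = -8*(-9) = 72)
m = 729 (m = (-45 + 72)² = 27² = 729)
(l(L, 9)*181 - 333226) + m = ((√2*√(-26))*181 - 333226) + 729 = ((√2*(I*√26))*181 - 333226) + 729 = ((2*I*√13)*181 - 333226) + 729 = (362*I*√13 - 333226) + 729 = (-333226 + 362*I*√13) + 729 = -332497 + 362*I*√13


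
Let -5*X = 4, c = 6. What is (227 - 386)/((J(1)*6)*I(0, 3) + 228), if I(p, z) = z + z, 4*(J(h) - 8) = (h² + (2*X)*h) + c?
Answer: -265/941 ≈ -0.28162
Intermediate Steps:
X = -⅘ (X = -⅕*4 = -⅘ ≈ -0.80000)
J(h) = 19/2 - 2*h/5 + h²/4 (J(h) = 8 + ((h² + (2*(-⅘))*h) + 6)/4 = 8 + ((h² - 8*h/5) + 6)/4 = 8 + (6 + h² - 8*h/5)/4 = 8 + (3/2 - 2*h/5 + h²/4) = 19/2 - 2*h/5 + h²/4)
I(p, z) = 2*z
(227 - 386)/((J(1)*6)*I(0, 3) + 228) = (227 - 386)/(((19/2 - ⅖*1 + (¼)*1²)*6)*(2*3) + 228) = -159/(((19/2 - ⅖ + (¼)*1)*6)*6 + 228) = -159/(((19/2 - ⅖ + ¼)*6)*6 + 228) = -159/(((187/20)*6)*6 + 228) = -159/((561/10)*6 + 228) = -159/(1683/5 + 228) = -159/2823/5 = -159*5/2823 = -265/941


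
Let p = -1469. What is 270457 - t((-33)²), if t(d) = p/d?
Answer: 294529142/1089 ≈ 2.7046e+5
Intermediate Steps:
t(d) = -1469/d
270457 - t((-33)²) = 270457 - (-1469)/((-33)²) = 270457 - (-1469)/1089 = 270457 - 1*(-1469/1089) = 270457 + 1469/1089 = 294529142/1089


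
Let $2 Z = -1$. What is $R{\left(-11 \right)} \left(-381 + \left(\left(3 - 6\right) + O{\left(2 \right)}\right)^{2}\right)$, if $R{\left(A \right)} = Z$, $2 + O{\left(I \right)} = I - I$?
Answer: $178$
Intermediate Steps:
$Z = - \frac{1}{2}$ ($Z = \frac{1}{2} \left(-1\right) = - \frac{1}{2} \approx -0.5$)
$O{\left(I \right)} = -2$ ($O{\left(I \right)} = -2 + \left(I - I\right) = -2 + 0 = -2$)
$R{\left(A \right)} = - \frac{1}{2}$
$R{\left(-11 \right)} \left(-381 + \left(\left(3 - 6\right) + O{\left(2 \right)}\right)^{2}\right) = - \frac{-381 + \left(\left(3 - 6\right) - 2\right)^{2}}{2} = - \frac{-381 + \left(-3 - 2\right)^{2}}{2} = - \frac{-381 + \left(-5\right)^{2}}{2} = - \frac{-381 + 25}{2} = \left(- \frac{1}{2}\right) \left(-356\right) = 178$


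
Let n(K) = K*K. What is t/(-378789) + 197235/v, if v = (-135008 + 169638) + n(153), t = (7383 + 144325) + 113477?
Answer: 19773125400/7328178257 ≈ 2.6982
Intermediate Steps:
n(K) = K²
t = 265185 (t = 151708 + 113477 = 265185)
v = 58039 (v = (-135008 + 169638) + 153² = 34630 + 23409 = 58039)
t/(-378789) + 197235/v = 265185/(-378789) + 197235/58039 = 265185*(-1/378789) + 197235*(1/58039) = -88395/126263 + 197235/58039 = 19773125400/7328178257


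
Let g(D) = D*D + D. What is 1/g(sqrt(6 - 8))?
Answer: -sqrt(2)/(-2*I + 2*sqrt(2)) ≈ -0.33333 - 0.2357*I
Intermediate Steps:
g(D) = D + D**2 (g(D) = D**2 + D = D + D**2)
1/g(sqrt(6 - 8)) = 1/(sqrt(6 - 8)*(1 + sqrt(6 - 8))) = 1/(sqrt(-2)*(1 + sqrt(-2))) = 1/((I*sqrt(2))*(1 + I*sqrt(2))) = 1/(I*sqrt(2)*(1 + I*sqrt(2))) = -I*sqrt(2)/(2*(1 + I*sqrt(2)))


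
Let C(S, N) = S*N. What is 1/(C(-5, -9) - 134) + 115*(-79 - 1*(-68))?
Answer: -112586/89 ≈ -1265.0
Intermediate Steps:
C(S, N) = N*S
1/(C(-5, -9) - 134) + 115*(-79 - 1*(-68)) = 1/(-9*(-5) - 134) + 115*(-79 - 1*(-68)) = 1/(45 - 134) + 115*(-79 + 68) = 1/(-89) + 115*(-11) = -1/89 - 1265 = -112586/89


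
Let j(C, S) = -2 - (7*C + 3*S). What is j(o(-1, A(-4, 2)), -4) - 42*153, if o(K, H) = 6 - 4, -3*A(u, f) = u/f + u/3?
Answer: -6430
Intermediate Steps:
A(u, f) = -u/9 - u/(3*f) (A(u, f) = -(u/f + u/3)/3 = -(u/3 + u/f)/3 = -u/9 - u/(3*f))
o(K, H) = 2
j(C, S) = -2 - 7*C - 3*S (j(C, S) = -2 - (3*S + 7*C) = -2 + (-7*C - 3*S) = -2 - 7*C - 3*S)
j(o(-1, A(-4, 2)), -4) - 42*153 = (-2 - 7*2 - 3*(-4)) - 42*153 = (-2 - 14 + 12) - 6426 = -4 - 6426 = -6430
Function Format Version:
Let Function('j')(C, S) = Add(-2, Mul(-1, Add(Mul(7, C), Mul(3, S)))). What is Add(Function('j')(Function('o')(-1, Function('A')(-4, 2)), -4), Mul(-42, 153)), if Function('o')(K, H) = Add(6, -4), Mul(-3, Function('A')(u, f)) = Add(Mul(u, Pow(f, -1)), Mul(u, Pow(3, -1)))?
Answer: -6430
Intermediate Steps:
Function('A')(u, f) = Add(Mul(Rational(-1, 9), u), Mul(Rational(-1, 3), u, Pow(f, -1))) (Function('A')(u, f) = Mul(Rational(-1, 3), Add(Mul(u, Pow(f, -1)), Mul(u, Pow(3, -1)))) = Mul(Rational(-1, 3), Add(Mul(u, Pow(f, -1)), Mul(u, Rational(1, 3)))) = Mul(Rational(-1, 3), Add(Mul(u, Pow(f, -1)), Mul(Rational(1, 3), u))) = Mul(Rational(-1, 3), Add(Mul(Rational(1, 3), u), Mul(u, Pow(f, -1)))) = Add(Mul(Rational(-1, 9), u), Mul(Rational(-1, 3), u, Pow(f, -1))))
Function('o')(K, H) = 2
Function('j')(C, S) = Add(-2, Mul(-7, C), Mul(-3, S)) (Function('j')(C, S) = Add(-2, Mul(-1, Add(Mul(3, S), Mul(7, C)))) = Add(-2, Add(Mul(-7, C), Mul(-3, S))) = Add(-2, Mul(-7, C), Mul(-3, S)))
Add(Function('j')(Function('o')(-1, Function('A')(-4, 2)), -4), Mul(-42, 153)) = Add(Add(-2, Mul(-7, 2), Mul(-3, -4)), Mul(-42, 153)) = Add(Add(-2, -14, 12), -6426) = Add(-4, -6426) = -6430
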